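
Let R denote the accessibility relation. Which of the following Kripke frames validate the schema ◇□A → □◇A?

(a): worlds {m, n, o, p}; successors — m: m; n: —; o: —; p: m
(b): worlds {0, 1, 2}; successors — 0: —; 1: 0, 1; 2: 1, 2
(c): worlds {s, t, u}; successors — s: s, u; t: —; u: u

(a), (c)

This is the axiom for convergence; its first-order frame correspondent is ∀x ∀y ∀z (Rxy ∧ Rxz → ∃w (Ryw ∧ Rzw)).
(a): holds.
(b): fails — R10 and R10 but 0 and 0 have no common successor.
(c): holds.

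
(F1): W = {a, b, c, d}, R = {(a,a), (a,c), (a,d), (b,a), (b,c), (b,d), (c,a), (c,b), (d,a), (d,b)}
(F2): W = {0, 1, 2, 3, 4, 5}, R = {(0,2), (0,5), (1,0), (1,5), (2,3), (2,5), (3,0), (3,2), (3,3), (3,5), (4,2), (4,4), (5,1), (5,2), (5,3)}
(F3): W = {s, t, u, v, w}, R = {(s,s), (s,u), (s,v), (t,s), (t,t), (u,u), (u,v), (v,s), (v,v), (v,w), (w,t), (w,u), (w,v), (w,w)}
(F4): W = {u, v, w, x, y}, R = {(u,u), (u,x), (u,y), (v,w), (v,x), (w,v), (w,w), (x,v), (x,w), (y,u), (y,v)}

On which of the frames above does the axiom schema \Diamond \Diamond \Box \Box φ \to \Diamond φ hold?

(F1), (F2), (F3)

The schema corresponds to a generalized confluence (Geach) condition: \forall x \forall y (x R^2 y \to \exists w (y R^2 w \wedge xRw)).
(F1): condition met.
(F2): condition met.
(F3): condition met.
(F4): fails — uR²v but no t with vR²t and uRt.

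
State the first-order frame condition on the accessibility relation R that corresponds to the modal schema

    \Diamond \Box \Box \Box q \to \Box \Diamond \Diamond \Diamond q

\forall x \forall y \forall z ((xRy \wedge xRz) \to \exists w (y R^3 w \wedge z R^3 w))

This is a Sahlqvist (Geach-type) schema ◇^1□^3q → □^1◇^3q.
First-order correspondent: \forall x \forall y \forall z ((xRy \wedge xRz) \to \exists w (y R^3 w \wedge z R^3 w)).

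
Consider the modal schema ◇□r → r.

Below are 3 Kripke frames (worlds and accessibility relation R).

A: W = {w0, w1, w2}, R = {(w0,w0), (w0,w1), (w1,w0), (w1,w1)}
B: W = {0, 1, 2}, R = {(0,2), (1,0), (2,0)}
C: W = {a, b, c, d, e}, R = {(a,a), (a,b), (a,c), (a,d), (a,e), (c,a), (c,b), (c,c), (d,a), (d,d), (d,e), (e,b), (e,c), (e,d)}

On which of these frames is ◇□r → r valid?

A

Frame correspondent (Sahlqvist): ∀x ∀y (Rxy → Ryx) — i.e. symmetry.
A: holds.
B: fails — R10 but not R01.
C: fails — Reb but not Rbe.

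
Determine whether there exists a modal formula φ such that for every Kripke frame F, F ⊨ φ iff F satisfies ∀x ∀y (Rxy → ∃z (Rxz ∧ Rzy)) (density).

The condition is density. A defining modal formula is □□p → □p.
Suppose □□p→□p is valid. Take Rxy and set V(p)={w : xR²w}. Then □□p at x, so □p at x, so p at y, i.e. ∃z(Rxz∧Rzy).

Yes, by □□p → □p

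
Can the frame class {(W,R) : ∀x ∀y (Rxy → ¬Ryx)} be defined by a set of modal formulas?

Any modally definable frame class is closed under surjective bounded morphisms.
The 5-cycle (worlds s,t,u,v,w with s→t→u→v→w→s) is asymmetric. Mapping every world to a single reflexive point • is a surjective bounded morphism, and the reflexive point is not asymmetric (R•• but asymmetry requires ¬R••).
Hence asymmetry is not modally definable.

No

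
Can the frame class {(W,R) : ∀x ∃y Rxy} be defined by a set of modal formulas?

Yes, by □q → ◇q

This is a Sahlqvist condition; the D axiom □q → ◇q defines it.
Suppose □q→◇q is valid. At any x set V(q)=W. Then □q at x, so ◇q at x, so x has a successor.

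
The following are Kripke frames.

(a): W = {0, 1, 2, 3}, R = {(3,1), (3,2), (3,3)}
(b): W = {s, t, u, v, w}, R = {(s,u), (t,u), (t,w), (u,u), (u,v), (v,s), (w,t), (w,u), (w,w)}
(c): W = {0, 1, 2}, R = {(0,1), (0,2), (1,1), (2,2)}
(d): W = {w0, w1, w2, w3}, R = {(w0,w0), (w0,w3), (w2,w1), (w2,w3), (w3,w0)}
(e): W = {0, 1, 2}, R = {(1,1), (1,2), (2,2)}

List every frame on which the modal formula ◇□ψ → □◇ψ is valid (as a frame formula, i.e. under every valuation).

Frame correspondent (Sahlqvist): ∀x ∀y ∀z (Rxy ∧ Rxz → ∃w (Ryw ∧ Rzw)) — i.e. convergence.
(a): fails — R33 and R32 but 3 and 2 have no common successor.
(b): fails — Ruv and Ruu but v and u have no common successor.
(c): fails — R01 and R02 but 1 and 2 have no common successor.
(d): fails — Rw2w1 and Rw2w1 but w1 and w1 have no common successor.
(e): satisfies the condition.

(e)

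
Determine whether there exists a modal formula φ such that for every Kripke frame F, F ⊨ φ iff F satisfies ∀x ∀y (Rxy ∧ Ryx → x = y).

Modal frame validity is preserved under surjective bounded morphisms.
The 8-cycle (worlds 0,1,2,3,4,5,6,7 with 0→1→2→3→4→5→6→7→0) is antisymmetric. Sending even-indexed worlds to a and odd-indexed worlds to b is a surjective bounded morphism onto the two-world frame with a↔b, which is not antisymmetric.
So the class is not modally definable.

Not definable by any modal formula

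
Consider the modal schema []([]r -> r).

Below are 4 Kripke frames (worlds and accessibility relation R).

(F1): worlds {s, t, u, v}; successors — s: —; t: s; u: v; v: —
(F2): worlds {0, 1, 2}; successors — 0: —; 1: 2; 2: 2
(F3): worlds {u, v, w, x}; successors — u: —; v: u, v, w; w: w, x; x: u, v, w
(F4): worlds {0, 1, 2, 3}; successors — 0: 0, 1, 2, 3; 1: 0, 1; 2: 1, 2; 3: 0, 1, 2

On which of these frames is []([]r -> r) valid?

The schema corresponds to shift-reflexivity: forall x forall y (Rxy -> Ryy).
(F1): fails — Ruv but not Rvv.
(F2): ✓.
(F3): fails — Rwx but not Rxx.
(F4): fails — R03 but not R33.

(F2)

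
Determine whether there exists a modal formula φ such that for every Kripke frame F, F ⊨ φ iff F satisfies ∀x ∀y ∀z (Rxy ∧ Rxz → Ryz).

This is a Sahlqvist condition; the 5 axiom ◇p → □◇p defines it.
Suppose ◇p→□◇p is valid. Take Rxy, Rxz and set V(p)={y}. Then ◇p at x, so □◇p at x, so ◇p at z, so some w with Rzw has p; w=y, i.e. Rzy. By symmetry of the argument, Ryz.

Yes, by ◇p → □◇p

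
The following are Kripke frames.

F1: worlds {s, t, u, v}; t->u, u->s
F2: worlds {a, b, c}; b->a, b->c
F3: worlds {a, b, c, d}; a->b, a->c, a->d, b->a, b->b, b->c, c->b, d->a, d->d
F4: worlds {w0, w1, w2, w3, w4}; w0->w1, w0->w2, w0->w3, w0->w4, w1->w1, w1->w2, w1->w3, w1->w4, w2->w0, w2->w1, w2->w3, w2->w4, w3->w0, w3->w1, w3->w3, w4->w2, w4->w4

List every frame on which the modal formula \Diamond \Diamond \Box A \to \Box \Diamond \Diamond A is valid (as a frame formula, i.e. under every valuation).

This is the axiom for a generalized confluence (Geach) condition; its first-order frame correspondent is \forall x \forall y \forall z ((x R^2 y \wedge xRz) \to \exists w (yRw \wedge z R^2 w)).
F1: fails — tR²s, tRu but no w with sRw and uR²w.
F2: ✓.
F3: ✓.
F4: ✓.
Valid on: F2, F3, F4.

F2, F3, F4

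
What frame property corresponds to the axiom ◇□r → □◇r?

Convergence

Suppose ◇□r→□◇r is valid. Take Rxy, Rxz and set V(r)={w : Ryw}. Then □r at y so ◇□r at x, so □◇r at x, so ◇r at z, giving w with Rzw and Ryw.
Conversely, any frame satisfying ∀x ∀y ∀z (Rxy ∧ Rxz → ∃w (Ryw ∧ Rzw)) validates the schema.
So the correspondent is convergence.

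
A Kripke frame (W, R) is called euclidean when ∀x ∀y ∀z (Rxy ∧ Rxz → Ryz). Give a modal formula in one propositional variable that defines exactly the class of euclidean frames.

◇r → □◇r

This is the Euclidean property; the standard corresponding axiom is 5: ◇r → □◇r.
Suppose ◇r→□◇r is valid. Take Rxy, Rxz and set V(r)={y}. Then ◇r at x, so □◇r at x, so ◇r at z, so some w with Rzw has r; w=y, i.e. Rzy. By symmetry of the argument, Ryz.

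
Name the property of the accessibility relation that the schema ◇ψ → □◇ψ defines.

the Euclidean property: ∀x ∀y ∀z (Rxy ∧ Rxz → Ryz)

Suppose ◇ψ→□◇ψ is valid. Take Rxy, Rxz and set V(ψ)={y}. Then ◇ψ at x, so □◇ψ at x, so ◇ψ at z, so some w with Rzw has ψ; w=y, i.e. Rzy. By symmetry of the argument, Ryz.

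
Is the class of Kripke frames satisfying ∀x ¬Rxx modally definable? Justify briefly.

Any modally definable frame class is closed under surjective bounded morphisms.
The 2-cycle (worlds s,t with s→t→s) is irreflexive, and the map sending every world to a single reflexive point • is a surjective bounded morphism (forth: every edge maps to (•,•); back: every world has a successor). So any modal formula valid on the 2-cycle is also valid on the reflexive point, which is not irreflexive.
Hence irreflexivity is not modally definable.

Not definable by any modal formula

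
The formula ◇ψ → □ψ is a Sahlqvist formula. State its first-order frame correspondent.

partial functionality: ∀x ∀y ∀z (Rxy ∧ Rxz → y = z)

Suppose ◇ψ→□ψ is valid. Take Rxy, Rxz and set V(ψ)={y}. Then ◇ψ at x, so □ψ at x, so ψ at z, i.e. z=y.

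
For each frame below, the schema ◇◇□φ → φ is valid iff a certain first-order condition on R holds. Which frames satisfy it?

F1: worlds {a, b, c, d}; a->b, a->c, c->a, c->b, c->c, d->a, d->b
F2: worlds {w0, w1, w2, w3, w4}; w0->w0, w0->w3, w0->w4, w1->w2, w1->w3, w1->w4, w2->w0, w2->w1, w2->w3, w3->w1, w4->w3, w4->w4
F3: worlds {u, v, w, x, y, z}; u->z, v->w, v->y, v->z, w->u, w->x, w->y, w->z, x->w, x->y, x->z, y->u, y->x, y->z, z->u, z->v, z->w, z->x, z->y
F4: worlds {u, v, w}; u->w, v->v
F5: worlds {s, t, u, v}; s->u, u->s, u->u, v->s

This is the axiom for a generalized confluence (Geach) condition; its first-order frame correspondent is ∀x ∀y (xR²y → ∃w (yRw ∧ x = w)).
F1: fails — aR²a but no w with aRw and a=w.
F2: fails — w0R²w1 but no w with w1Rw and w0=w.
F3: fails — uR²u but no t with uRt and u=t.
F4: condition met.
F5: fails — sR²s but no w with sRw and s=w.

F4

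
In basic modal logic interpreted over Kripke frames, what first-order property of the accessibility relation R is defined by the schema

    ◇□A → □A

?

This schema is equivalent to the 5 axiom ◇A → □◇A.
Its frame correspondent is the Euclidean property — ∀x ∀y ∀z (Rxy ∧ Rxz → Ryz).

the Euclidean property: ∀x ∀y ∀z (Rxy ∧ Rxz → Ryz)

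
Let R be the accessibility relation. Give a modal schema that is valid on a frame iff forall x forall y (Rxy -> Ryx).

The condition is symmetry. The B schema s → □◇s defines it.
Suppose s→□◇s is valid. Take Rxy and set V(s)={x}. Then s at x, so □◇s at x, so ◇s at y, so some z with Ryz has s; z=x, i.e. Ryx.

s → □◇s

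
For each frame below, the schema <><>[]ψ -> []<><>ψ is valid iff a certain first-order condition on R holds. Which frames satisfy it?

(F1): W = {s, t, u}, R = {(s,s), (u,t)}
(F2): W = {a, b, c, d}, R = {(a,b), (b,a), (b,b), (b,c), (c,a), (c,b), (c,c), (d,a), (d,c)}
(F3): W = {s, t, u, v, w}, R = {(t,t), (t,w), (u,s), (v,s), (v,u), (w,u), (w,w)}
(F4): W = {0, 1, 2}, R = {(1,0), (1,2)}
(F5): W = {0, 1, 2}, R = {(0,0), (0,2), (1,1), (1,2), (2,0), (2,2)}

(F1), (F2), (F4), (F5)

The schema corresponds to a generalized confluence (Geach) condition: forall x forall y forall z ((x R^2 y & xRz) -> exists w (yRw & z R^2 w)).
(F1): condition met.
(F2): condition met.
(F3): fails — tR²u, tRt but no w* with uRw* and tR²w*.
(F4): condition met.
(F5): condition met.
Valid on: (F1), (F2), (F4), (F5).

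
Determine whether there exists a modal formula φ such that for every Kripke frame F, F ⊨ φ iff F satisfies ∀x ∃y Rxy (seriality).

Definable; □q → ◇q defines it

The condition is seriality. A defining modal formula is □q → ◇q.
Suppose □q→◇q is valid. At any x set V(q)=W. Then □q at x, so ◇q at x, so x has a successor.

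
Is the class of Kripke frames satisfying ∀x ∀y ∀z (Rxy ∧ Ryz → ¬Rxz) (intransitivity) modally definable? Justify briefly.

Any modally definable frame class is closed under surjective bounded morphisms.
The 7-cycle (worlds 0,1,2,3,4,5,6 with 0→1→2→3→4→5→6→0) is intransitive. Mapping every world to a single reflexive point • is a surjective bounded morphism; the reflexive point is not intransitive (R••∧R•• but R••).
Hence intransitivity is not modally definable.

No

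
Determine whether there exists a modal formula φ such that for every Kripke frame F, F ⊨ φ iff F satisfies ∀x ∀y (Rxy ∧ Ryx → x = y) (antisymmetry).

Any modally definable frame class is closed under surjective bounded morphisms.
The 6-cycle (worlds a,b,c,d,e,f with a→b→c→d→e→f→a) is antisymmetric. Sending even-indexed worlds to • and odd-indexed worlds to ∘ is a surjective bounded morphism onto the two-world frame with •↔∘, which is not antisymmetric.
So no modal formula (or set of formulas) defines exactly the antisymmetric frames.

No — not modally definable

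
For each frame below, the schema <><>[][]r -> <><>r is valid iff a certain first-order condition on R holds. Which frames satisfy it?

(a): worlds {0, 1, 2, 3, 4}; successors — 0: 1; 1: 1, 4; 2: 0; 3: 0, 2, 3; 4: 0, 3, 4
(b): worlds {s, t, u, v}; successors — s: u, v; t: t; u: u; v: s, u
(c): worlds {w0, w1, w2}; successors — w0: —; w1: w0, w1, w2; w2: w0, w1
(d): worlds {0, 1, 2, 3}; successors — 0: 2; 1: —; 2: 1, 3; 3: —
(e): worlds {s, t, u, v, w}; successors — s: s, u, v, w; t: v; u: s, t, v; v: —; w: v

(a), (b)

Frame correspondent (Sahlqvist): forall x forall y (x R^2 y -> exists w (y R^2 w & x R^2 w)) — i.e. a generalized confluence (Geach) condition.
(a): holds.
(b): holds.
(c): fails — w1R²w0 but no w with w0R²w and w1R²w.
(d): fails — 0R²1 but no w with 1R²w and 0R²w.
(e): fails — sR²t but no w* with tR²w* and sR²w*.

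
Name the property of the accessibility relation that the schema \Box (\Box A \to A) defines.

Suppose □(□A→A) is valid. Take Rxy and set V(A)={w : Ryw}. Then at y, □A holds; since □(□A→A) at x, □A→A at y, so A at y, i.e. Ryy.

Shift-reflexivity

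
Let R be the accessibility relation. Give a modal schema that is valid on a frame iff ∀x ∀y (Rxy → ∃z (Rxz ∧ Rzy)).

A defining formula is □□r → □r (the C4 axiom).
Suppose □□r→□r is valid. Take Rxy and set V(r)={w : xR²w}. Then □□r at x, so □r at x, so r at y, i.e. ∃z(Rxz∧Rzy).

□□r → □r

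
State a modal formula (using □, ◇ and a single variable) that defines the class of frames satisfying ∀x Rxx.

A defining formula is □ψ → ψ (the T axiom).
Suppose □ψ→ψ is valid. At any x set V(ψ)={w : Rxw}. Then □ψ holds at x, so ψ holds at x, i.e. Rxx.

□ψ → ψ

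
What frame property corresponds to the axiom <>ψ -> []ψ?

Suppose ◇ψ→□ψ is valid. Take Rxy, Rxz and set V(ψ)={y}. Then ◇ψ at x, so □ψ at x, so ψ at z, i.e. z=y.

partial functionality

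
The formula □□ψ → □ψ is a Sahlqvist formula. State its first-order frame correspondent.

density

Suppose □□ψ→□ψ is valid. Take Rxy and set V(ψ)={w : xR²w}. Then □□ψ at x, so □ψ at x, so ψ at y, i.e. ∃z(Rxz∧Rzy).
Conversely, on a frame with density the schema holds at every world under every valuation.
So the correspondent is density.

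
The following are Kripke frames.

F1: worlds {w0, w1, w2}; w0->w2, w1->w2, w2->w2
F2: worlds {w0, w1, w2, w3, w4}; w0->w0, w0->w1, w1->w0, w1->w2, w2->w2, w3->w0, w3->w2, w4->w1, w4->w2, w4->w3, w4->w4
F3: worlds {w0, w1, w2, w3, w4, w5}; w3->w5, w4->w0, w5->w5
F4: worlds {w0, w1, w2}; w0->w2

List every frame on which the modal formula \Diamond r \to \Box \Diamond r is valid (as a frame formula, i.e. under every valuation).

The schema corresponds to the Euclidean property: \forall x \forall y \forall z (Rxy \wedge Rxz \to Ryz).
F1: satisfies the condition.
F2: fails — Rw0w1 and Rw0w1 but not Rw1w1.
F3: fails — Rw4w0 and Rw4w0 but not Rw0w0.
F4: fails — Rw0w2 and Rw0w2 but not Rw2w2.
Valid on: F1.

F1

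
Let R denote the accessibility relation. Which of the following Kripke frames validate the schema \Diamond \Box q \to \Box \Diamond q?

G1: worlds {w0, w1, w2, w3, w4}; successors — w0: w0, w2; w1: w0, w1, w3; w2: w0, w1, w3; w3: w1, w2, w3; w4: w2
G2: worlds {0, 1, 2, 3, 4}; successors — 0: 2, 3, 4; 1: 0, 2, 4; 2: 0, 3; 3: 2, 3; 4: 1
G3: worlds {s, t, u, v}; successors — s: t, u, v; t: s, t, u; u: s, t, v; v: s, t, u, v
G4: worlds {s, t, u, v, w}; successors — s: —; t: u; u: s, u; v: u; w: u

The schema corresponds to convergence: \forall x \forall y \forall z (Rxy \wedge Rxz \to \exists w (Ryw \wedge Rzw)).
G1: satisfies the condition.
G2: fails — R02 and R04 but 2 and 4 have no common successor.
G3: satisfies the condition.
G4: fails — Ruu and Rus but u and s have no common successor.
Valid on: G1, G3.

G1, G3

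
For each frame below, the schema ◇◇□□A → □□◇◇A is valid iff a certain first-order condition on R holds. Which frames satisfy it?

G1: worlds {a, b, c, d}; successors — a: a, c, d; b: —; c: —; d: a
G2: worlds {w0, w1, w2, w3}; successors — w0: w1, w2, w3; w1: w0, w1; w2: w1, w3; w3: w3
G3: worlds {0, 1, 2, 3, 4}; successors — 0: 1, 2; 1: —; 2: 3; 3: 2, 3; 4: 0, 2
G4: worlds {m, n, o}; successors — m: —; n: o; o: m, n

Frame correspondent (Sahlqvist): ∀x ∀y ∀z ((xR²y ∧ xR²z) → ∃w (yR²w ∧ zR²w)) — i.e. a generalized confluence (Geach) condition.
G1: fails — aR²a, aR²c but no w with aR²w and cR²w.
G2: ✓.
G3: fails — 4R²1, 4R²1 but no w with 1R²w and 1R²w.
G4: fails — nR²m, nR²m but no w with mR²w and mR²w.

G2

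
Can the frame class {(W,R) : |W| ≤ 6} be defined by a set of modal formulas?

Any modally definable frame class is closed under disjoint unions.
Any modal formula valid on each of 7 disjoint one-world frames is valid on their disjoint union (validity is preserved under disjoint unions). Each one-world frame has |W|=1≤6, but the union has |W|=7.
Hence having at most 6 worlds is not modally definable.

Not modally definable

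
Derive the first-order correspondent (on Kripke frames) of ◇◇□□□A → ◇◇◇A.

∀x ∀y (xR²y → ∃w (yR³w ∧ xR³w))

This is a Sahlqvist (Geach-type) schema ◇^2□^3A → □^0◇^3A.
Minimal-valuation argument: fix x; take any y with xR^2y and any z with xR^0z. Set V(A) to the set of worlds R-reachable from y in exactly 3 steps. Then □^3A holds at y, so the antecedent holds at x; validity forces ◇^3A at z, giving a w with zR^3w and yR^3w.
First-order correspondent: ∀x ∀y (xR²y → ∃w (yR³w ∧ xR³w)).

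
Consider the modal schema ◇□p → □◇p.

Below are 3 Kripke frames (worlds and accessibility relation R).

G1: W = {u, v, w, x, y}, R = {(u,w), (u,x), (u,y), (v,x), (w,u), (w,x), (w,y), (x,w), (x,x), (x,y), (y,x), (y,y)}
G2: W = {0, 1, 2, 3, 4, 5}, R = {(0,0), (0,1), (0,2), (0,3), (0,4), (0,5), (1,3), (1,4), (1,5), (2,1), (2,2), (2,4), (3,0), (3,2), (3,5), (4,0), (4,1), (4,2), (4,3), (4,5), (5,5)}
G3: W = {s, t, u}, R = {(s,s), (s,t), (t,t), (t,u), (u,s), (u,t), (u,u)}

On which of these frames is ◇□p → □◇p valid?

Frame correspondent (Sahlqvist): ∀x ∀y ∀z (Rxy ∧ Rxz → ∃w (Ryw ∧ Rzw)) — i.e. convergence.
G1: ✓.
G2: fails — R02 and R05 but 2 and 5 have no common successor.
G3: ✓.

G1, G3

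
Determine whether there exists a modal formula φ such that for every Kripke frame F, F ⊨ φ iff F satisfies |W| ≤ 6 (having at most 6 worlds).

No — not modally definable

Any modally definable frame class is closed under disjoint unions.
Any modal formula valid on each of 7 disjoint one-world frames is valid on their disjoint union (validity is preserved under disjoint unions). Each one-world frame has |W|=1≤6, but the union has |W|=7.
So the class is not modally definable.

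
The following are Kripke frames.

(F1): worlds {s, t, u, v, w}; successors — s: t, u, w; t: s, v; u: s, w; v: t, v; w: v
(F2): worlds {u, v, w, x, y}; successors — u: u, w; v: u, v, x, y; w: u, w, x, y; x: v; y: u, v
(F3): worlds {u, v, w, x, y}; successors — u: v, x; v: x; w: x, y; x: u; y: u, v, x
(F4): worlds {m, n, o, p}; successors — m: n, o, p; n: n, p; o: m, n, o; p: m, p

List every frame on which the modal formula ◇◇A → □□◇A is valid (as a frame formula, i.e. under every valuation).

This is the axiom for a generalized confluence (Geach) condition; its first-order frame correspondent is ∀x ∀y ∀z ((xR²y ∧ xR²z) → ∃w (y = w ∧ zRw)).
(F1): fails — sR²s, sR²s but no w* with s=w* and sRw*.
(F2): fails — uR²u, uR²x but no t with u=t and xRt.
(F3): fails — uR²u, uR²u but no t with u=t and uRt.
(F4): fails — mR²m, mR²m but no w with m=w and mRw.
Valid on no frame.

none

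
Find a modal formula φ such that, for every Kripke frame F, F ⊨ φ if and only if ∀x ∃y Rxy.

□s → ◇s

This is seriality; the standard corresponding axiom is D: □s → ◇s.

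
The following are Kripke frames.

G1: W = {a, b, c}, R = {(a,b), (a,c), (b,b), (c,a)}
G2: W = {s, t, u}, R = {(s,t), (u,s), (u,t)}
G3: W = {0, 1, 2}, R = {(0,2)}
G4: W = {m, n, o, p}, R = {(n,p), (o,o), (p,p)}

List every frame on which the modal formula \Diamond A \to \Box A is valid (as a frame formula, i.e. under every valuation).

G3, G4

This is the axiom for partial functionality; its first-order frame correspondent is \forall x \forall y \forall z (Rxy \wedge Rxz \to y = z).
G1: fails — a sees both b and c.
G2: fails — u sees both s and t.
G3: satisfies the condition.
G4: satisfies the condition.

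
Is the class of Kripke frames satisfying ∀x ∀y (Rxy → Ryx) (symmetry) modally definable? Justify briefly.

Definable; r → □◇r defines it

Yes: it is symmetry, defined by the B schema r → □◇r.
Suppose r→□◇r is valid. Take Rxy and set V(r)={x}. Then r at x, so □◇r at x, so ◇r at y, so some z with Ryz has r; z=x, i.e. Ryx.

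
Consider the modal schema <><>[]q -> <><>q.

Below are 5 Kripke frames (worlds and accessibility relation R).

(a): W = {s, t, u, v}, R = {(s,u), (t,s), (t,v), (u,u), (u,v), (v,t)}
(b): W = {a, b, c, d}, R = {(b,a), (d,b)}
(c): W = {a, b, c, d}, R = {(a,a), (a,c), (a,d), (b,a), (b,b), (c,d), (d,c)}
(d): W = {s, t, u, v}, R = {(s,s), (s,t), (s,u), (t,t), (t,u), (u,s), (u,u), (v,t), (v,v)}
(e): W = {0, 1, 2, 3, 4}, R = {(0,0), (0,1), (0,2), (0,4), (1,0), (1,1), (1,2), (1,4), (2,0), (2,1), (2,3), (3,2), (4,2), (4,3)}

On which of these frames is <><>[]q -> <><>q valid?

(d)

This is the axiom for a generalized confluence (Geach) condition; its first-order frame correspondent is forall x forall y (x R^2 y -> exists w (yRw & x R^2 w)).
(a): fails — sR²v but no w with vRw and sR²w.
(b): fails — dR²a but no w with aRw and dR²w.
(c): fails — cR²c but no w with cRw and cR²w.
(d): condition met.
(e): fails — 3R²3 but no w with 3Rw and 3R²w.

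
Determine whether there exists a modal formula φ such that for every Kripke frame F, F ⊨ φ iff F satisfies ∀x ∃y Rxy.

Yes, by □r → ◇r

The condition is seriality. A defining modal formula is □r → ◇r.
Suppose □r→◇r is valid. At any x set V(r)=W. Then □r at x, so ◇r at x, so x has a successor.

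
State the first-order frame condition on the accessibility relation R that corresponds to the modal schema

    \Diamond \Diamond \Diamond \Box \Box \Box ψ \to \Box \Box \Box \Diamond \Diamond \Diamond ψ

This is a Sahlqvist (Geach-type) schema ◇^3□^3ψ → □^3◇^3ψ.
Minimal-valuation argument: fix x; take any y with xR^3y and any z with xR^3z. Set V(ψ) to the set of worlds R-reachable from y in exactly 3 steps. Then □^3ψ holds at y, so the antecedent holds at x; validity forces ◇^3ψ at z, giving a w with zR^3w and yR^3w.
First-order correspondent: \forall x \forall y \forall z ((x R^3 y \wedge x R^3 z) \to \exists w (y R^3 w \wedge z R^3 w)).

\forall x \forall y \forall z ((x R^3 y \wedge x R^3 z) \to \exists w (y R^3 w \wedge z R^3 w))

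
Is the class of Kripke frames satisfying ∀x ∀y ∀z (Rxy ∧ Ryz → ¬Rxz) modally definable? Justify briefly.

Not definable by any modal formula

Modal frame validity is preserved under surjective bounded morphisms.
The 5-cycle (worlds w0,w1,w2,w3,w4 with w0→w1→w2→w3→w4→w0) is intransitive. Mapping every world to a single reflexive point • is a surjective bounded morphism; the reflexive point is not intransitive (R••∧R•• but R••).
Hence intransitivity is not modally definable.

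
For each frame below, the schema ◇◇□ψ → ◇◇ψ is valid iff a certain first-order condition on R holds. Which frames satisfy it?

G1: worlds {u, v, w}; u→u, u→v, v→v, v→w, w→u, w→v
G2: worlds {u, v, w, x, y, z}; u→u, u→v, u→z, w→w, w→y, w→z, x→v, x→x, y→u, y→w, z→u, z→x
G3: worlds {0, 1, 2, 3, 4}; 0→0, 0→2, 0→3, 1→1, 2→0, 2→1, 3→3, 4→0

G1, G3

Frame correspondent (Sahlqvist): ∀x ∀y (xR²y → ∃w (yRw ∧ xR²w)) — i.e. a generalized confluence (Geach) condition.
G1: condition met.
G2: fails — uR²v but no t with vRt and uR²t.
G3: condition met.
Valid on: G1, G3.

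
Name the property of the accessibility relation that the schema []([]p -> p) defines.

This is the T□ axiom.
It corresponds to shift-reflexivity: forall x forall y (Rxy -> Ryy).

shift-reflexivity: forall x forall y (Rxy -> Ryy)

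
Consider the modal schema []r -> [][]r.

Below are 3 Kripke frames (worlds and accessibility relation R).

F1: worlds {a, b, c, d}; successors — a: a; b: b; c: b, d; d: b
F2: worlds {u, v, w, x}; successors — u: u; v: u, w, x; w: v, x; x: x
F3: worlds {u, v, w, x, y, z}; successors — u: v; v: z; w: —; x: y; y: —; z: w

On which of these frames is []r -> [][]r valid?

F1

Frame correspondent (Sahlqvist): forall x forall y forall z (Rxy & Ryz -> Rxz) — i.e. transitivity.
F1: ✓.
F2: fails — Rvw and Rwv but not Rvv.
F3: fails — Ruv and Rvz but not Ruz.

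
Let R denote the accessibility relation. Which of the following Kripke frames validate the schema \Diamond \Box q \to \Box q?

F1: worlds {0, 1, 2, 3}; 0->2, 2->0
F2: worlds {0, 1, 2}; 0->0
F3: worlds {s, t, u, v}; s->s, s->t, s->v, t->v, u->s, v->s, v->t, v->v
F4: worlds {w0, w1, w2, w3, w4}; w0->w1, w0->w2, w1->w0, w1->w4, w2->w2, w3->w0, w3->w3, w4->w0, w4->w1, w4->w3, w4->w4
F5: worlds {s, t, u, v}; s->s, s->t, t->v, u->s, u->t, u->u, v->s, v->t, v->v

This is the axiom for a generalized confluence (Geach) condition; its first-order frame correspondent is \forall x \forall y \forall z ((xRy \wedge xRz) \to \exists w (yRw \wedge z = w)).
F1: fails — 0R2, 0R2 but no w with 2Rw and 2=w.
F2: condition met.
F3: fails — sRt, sRs but no w with tRw and s=w.
F4: fails — w0Rw1, w0Rw1 but no w with w1Rw and w1=w.
F5: fails — sRt, sRs but no w with tRw and s=w.
Valid on: F2.

F2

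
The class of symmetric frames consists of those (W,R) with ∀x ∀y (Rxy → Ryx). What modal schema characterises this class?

s → □◇s

A defining formula is s → □◇s (the B axiom).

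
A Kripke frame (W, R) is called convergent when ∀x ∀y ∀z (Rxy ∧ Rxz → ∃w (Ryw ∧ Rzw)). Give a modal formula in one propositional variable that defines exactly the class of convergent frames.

The condition is convergence. The .2 schema ◇□q → □◇q defines it.

◇□q → □◇q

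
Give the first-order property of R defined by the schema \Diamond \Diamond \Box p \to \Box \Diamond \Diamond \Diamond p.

This is a Sahlqvist (Geach-type) schema ◇^2□^1p → □^1◇^3p.
Minimal-valuation argument: fix x; take any y with xR^2y and any z with xR^1z. Set V(p) to the set of worlds R-reachable from y in exactly 1 step. Then □^1p holds at y, so the antecedent holds at x; validity forces ◇^3p at z, giving a w with zR^3w and yR^1w.
First-order correspondent: \forall x \forall y \forall z ((x R^2 y \wedge xRz) \to \exists w (yRw \wedge z R^3 w)).

\forall x \forall y \forall z ((x R^2 y \wedge xRz) \to \exists w (yRw \wedge z R^3 w))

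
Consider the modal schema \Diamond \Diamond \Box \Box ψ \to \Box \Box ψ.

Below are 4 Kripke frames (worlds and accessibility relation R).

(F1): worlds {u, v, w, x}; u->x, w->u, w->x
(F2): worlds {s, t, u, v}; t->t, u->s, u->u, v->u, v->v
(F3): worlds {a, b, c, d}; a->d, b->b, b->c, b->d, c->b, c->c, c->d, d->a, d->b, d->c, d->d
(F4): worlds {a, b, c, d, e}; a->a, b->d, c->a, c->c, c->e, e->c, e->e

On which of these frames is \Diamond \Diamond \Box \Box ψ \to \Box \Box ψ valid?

This is the axiom for a generalized confluence (Geach) condition; its first-order frame correspondent is \forall x \forall y \forall z ((x R^2 y \wedge x R^2 z) \to \exists w (y R^2 w \wedge z = w)).
(F1): fails — wR²x, wR²x but no t with xR²t and x=t.
(F2): fails — uR²s, uR²s but no w with sR²w and s=w.
(F3): condition met.
(F4): fails — cR²a, cR²c but no w with aR²w and c=w.
Valid on: (F3).

(F3)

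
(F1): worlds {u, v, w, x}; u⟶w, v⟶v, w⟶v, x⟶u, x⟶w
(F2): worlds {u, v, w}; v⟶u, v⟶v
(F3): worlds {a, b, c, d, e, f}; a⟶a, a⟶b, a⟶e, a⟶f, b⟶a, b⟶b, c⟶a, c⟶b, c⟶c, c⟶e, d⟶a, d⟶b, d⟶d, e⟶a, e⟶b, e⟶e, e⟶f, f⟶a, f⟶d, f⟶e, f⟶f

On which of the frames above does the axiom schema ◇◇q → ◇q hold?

(F2)

This is the axiom for transitivity; its first-order frame correspondent is ∀x ∀y ∀z (Rxy ∧ Ryz → Rxz).
(F1): fails — Rxw and Rwv but not Rxv.
(F2): condition met.
(F3): fails — Rce and Ref but not Rcf.
Valid on: (F2).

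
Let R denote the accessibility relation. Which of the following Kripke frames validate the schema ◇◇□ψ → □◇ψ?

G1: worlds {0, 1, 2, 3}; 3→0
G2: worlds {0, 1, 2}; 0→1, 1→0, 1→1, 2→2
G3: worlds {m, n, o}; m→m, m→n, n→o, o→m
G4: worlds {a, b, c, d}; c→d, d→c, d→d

This is the axiom for a generalized confluence (Geach) condition; its first-order frame correspondent is ∀x ∀y ∀z ((xR²y ∧ xRz) → ∃w (yRw ∧ zRw)).
G1: holds.
G2: holds.
G3: fails — mR²m, mRn but no w with mRw and nRw.
G4: holds.
Valid on: G1, G2, G4.

G1, G2, G4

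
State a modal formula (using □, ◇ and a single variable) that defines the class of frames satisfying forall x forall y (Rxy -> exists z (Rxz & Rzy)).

□□ψ → □ψ

A defining formula is □□ψ → □ψ (the C4 axiom).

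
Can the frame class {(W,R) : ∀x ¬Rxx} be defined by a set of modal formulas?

Modal frame validity is preserved under surjective bounded morphisms.
The 4-cycle (worlds w0,w1,w2,w3 with w0→w1→w2→w3→w0) is irreflexive, and the map sending every world to a single reflexive point • is a surjective bounded morphism (forth: every edge maps to (•,•); back: every world has a successor). So any modal formula valid on the 4-cycle is also valid on the reflexive point, which is not irreflexive.
So the class is not modally definable.

No — not modally definable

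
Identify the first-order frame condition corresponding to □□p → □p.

Suppose □□p→□p is valid. Take Rxy and set V(p)={w : xR²w}. Then □□p at x, so □p at x, so p at y, i.e. ∃z(Rxz∧Rzy).
Conversely, any frame satisfying ∀x ∀y (Rxy → ∃z (Rxz ∧ Rzy)) validates the schema.
So the correspondent is density.

Density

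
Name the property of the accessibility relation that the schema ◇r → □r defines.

partial functionality: ∀x ∀y ∀z (Rxy ∧ Rxz → y = z)

This is the CD axiom.
Its frame correspondent is partial functionality — ∀x ∀y ∀z (Rxy ∧ Rxz → y = z).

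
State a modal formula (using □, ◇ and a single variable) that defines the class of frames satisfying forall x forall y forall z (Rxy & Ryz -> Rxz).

□q → □□q

A defining formula is □q → □□q (the 4 axiom).
Suppose □q→□□q is valid. Take Rxy, Ryz and set V(q)={w : Rxw}. Then □q at x, so □□q at x, so □q at y, so q at z, i.e. Rxz.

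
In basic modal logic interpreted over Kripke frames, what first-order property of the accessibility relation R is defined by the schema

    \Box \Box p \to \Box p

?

density

Suppose □□p→□p is valid. Take Rxy and set V(p)={w : xR²w}. Then □□p at x, so □p at x, so p at y, i.e. ∃z(Rxz∧Rzy).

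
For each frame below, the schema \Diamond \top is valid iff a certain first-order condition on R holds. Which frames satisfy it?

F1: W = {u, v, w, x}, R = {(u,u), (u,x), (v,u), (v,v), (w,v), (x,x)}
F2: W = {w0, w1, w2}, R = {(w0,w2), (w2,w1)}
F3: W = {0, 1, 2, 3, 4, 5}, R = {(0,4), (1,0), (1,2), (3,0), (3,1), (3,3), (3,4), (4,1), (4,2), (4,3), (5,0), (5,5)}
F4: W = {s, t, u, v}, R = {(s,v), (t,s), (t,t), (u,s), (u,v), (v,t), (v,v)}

F1, F4

Frame correspondent (Sahlqvist): \forall x \exists y Rxy — i.e. seriality.
F1: satisfies the condition.
F2: fails — world w1 has no successor.
F3: fails — world 2 has no successor.
F4: satisfies the condition.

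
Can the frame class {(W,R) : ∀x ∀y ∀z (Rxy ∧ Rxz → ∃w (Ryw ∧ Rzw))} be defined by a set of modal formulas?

This is a Sahlqvist condition; the .2 axiom ◇□p → □◇p defines it.

Definable; ◇□p → □◇p defines it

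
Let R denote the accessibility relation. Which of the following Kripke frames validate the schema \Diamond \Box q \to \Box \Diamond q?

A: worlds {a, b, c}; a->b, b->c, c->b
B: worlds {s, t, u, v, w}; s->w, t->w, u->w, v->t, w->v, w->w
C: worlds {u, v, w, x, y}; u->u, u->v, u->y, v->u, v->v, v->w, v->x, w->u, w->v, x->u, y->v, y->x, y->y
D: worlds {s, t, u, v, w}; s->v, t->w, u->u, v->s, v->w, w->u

The schema corresponds to convergence: \forall x \forall y \forall z (Rxy \wedge Rxz \to \exists w (Ryw \wedge Rzw)).
A: ✓.
B: fails — Rww and Rwv but w and v have no common successor.
C: fails — Ryx and Ryy but x and y have no common successor.
D: fails — Rvw and Rvs but w and s have no common successor.
Valid on: A.

A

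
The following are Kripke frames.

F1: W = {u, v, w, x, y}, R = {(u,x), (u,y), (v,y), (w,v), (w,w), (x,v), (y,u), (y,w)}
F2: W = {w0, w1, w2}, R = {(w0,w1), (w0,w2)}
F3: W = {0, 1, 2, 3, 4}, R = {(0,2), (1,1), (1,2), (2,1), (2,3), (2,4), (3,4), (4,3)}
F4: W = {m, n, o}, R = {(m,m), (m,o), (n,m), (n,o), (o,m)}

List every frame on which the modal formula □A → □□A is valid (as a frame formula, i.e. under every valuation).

F2

The schema corresponds to transitivity: ∀x ∀y ∀z (Rxy ∧ Ryz → Rxz).
F1: fails — Ryw and Rwv but not Ryv.
F2: holds.
F3: fails — R34 and R43 but not R33.
F4: fails — Rom and Rmo but not Roo.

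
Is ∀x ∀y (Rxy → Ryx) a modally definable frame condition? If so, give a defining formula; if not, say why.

Yes: it is symmetry, defined by the B schema q → □◇q.

Definable; q → □◇q defines it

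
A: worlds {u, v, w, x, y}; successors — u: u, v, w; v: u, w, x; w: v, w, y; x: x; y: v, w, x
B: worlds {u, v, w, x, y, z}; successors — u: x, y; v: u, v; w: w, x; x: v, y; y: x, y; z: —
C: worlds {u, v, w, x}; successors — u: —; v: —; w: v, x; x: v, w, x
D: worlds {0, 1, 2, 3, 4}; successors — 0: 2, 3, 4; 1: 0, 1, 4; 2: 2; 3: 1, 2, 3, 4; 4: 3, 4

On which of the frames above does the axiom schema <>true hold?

A, D

Frame correspondent (Sahlqvist): forall x exists y Rxy — i.e. seriality.
A: condition met.
B: fails — world z has no successor.
C: fails — world u has no successor.
D: condition met.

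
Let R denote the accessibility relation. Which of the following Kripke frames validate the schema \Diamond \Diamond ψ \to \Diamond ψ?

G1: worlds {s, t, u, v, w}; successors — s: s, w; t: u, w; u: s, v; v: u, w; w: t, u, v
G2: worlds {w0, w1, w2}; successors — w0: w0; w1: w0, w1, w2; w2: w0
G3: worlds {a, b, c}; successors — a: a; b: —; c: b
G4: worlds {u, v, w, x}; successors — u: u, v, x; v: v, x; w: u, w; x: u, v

G2, G3

The schema corresponds to transitivity: \forall x \forall y \forall z (Rxy \wedge Ryz \to Rxz).
G1: fails — Ruv and Rvw but not Ruw.
G2: condition met.
G3: condition met.
G4: fails — Rwu and Ruv but not Rwv.
Valid on: G2, G3.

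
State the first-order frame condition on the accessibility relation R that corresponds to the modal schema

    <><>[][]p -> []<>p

This is a Sahlqvist (Geach-type) schema ◇^2□^2p → □^1◇^1p.
First-order correspondent: forall x forall y forall z ((x R^2 y & xRz) -> exists w (y R^2 w & zRw)).

forall x forall y forall z ((x R^2 y & xRz) -> exists w (y R^2 w & zRw))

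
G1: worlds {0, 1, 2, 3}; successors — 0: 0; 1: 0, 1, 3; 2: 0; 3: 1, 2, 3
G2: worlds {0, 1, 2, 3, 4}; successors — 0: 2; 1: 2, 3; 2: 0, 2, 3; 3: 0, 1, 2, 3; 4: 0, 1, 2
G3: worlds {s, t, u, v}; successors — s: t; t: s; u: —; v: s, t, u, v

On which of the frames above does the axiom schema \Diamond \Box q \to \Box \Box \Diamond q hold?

G2

Frame correspondent (Sahlqvist): \forall x \forall y \forall z ((xRy \wedge x R^2 z) \to \exists w (yRw \wedge zRw)) — i.e. a generalized confluence (Geach) condition.
G1: fails — 1R0, 1R²3 but no w with 0Rw and 3Rw.
G2: condition met.
G3: fails — sRt, sR²s but no w with tRw and sRw.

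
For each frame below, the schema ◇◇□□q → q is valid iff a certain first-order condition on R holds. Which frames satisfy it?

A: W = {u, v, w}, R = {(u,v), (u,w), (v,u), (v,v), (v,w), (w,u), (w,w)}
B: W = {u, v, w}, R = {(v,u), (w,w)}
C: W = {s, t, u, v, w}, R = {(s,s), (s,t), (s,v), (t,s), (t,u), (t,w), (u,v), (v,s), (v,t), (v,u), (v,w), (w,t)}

This is the axiom for a generalized confluence (Geach) condition; its first-order frame correspondent is ∀x ∀y (xR²y → ∃w (yR²w ∧ x = w)).
A: holds.
B: holds.
C: fails — uR²t but no w* with tR²w* and u=w*.
Valid on: A, B.

A, B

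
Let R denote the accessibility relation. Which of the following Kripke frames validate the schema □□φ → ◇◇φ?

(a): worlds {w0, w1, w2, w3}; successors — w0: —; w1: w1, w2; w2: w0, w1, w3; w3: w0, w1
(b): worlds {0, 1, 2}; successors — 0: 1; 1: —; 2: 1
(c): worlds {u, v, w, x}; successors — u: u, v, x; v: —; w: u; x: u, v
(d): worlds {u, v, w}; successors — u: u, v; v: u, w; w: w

(d)

The schema corresponds to a generalized confluence (Geach) condition: ∀x ∃w (xR²w ∧ xR²w).
(a): fails — at w0 but no w with w0R²w and w0R²w.
(b): fails — at 0 but no w with 0R²w and 0R²w.
(c): fails — at v but no t with vR²t and vR²t.
(d): holds.
Valid on: (d).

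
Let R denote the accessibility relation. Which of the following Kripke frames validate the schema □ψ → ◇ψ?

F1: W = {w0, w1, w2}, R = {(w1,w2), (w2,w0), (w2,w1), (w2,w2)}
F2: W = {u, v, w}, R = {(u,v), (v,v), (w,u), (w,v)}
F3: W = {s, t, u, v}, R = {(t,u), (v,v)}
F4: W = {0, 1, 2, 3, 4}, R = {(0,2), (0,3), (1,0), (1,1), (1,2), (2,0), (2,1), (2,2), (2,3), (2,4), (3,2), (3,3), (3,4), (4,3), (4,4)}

F2, F4

The schema corresponds to seriality: ∀x ∃y Rxy.
F1: fails — world w0 has no successor.
F2: ✓.
F3: fails — world s has no successor.
F4: ✓.
Valid on: F2, F4.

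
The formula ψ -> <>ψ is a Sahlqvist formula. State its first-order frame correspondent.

reflexivity: forall x Rxx

This schema is equivalent to the T axiom □ψ → ψ.
It corresponds to reflexivity: forall x Rxx.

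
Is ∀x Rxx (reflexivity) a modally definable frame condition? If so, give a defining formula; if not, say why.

Yes — defined by □r → r

The condition is reflexivity. A defining modal formula is □r → r.
Suppose □r→r is valid. At any x set V(r)={w : Rxw}. Then □r holds at x, so r holds at x, i.e. Rxx.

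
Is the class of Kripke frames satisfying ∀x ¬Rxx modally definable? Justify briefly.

Modal frame validity is preserved under surjective bounded morphisms.
The 4-cycle (worlds a,b,c,d with a→b→c→d→a) is irreflexive, and the map sending every world to a single reflexive point • is a surjective bounded morphism (forth: every edge maps to (•,•); back: every world has a successor). So any modal formula valid on the 4-cycle is also valid on the reflexive point, which is not irreflexive.
So no modal formula (or set of formulas) defines exactly the irreflexive frames.

Not modally definable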